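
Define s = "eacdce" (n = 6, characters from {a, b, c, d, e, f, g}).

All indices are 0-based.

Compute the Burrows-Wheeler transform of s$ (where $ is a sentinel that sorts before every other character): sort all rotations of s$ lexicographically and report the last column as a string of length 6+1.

rank  rotation last
    0  $eacdce  e
    1  acdce$e  e
    2  cdce$ea  a
    3  ce$eacd  d
    4  dce$eac  c
    5  e$eacdc  c
    6  eacdce$  $

eeadcc$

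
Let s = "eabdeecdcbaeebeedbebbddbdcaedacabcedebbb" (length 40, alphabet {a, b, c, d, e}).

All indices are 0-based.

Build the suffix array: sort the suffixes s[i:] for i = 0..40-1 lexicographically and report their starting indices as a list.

[31, 1, 29, 26, 10, 39, 9, 38, 37, 19, 32, 23, 20, 2, 17, 13, 30, 25, 8, 6, 33, 28, 22, 16, 24, 7, 21, 35, 3, 0, 36, 18, 12, 5, 27, 15, 34, 11, 4, 14]

sorted suffixes:
  #0 SA[0]=31  'abcedebbb'
  #1 SA[1]=1  'abdeecdcbaeebeedbebbddbdcaedacabcedebbb'
  #2 SA[2]=29  'acabcedebbb'
  #3 SA[3]=26  'aedacabcedebbb'
  #4 SA[4]=10  'aeebeedbebbddbdcaedacabcedebbb'
  #5 SA[5]=39  'b'
  #6 SA[6]=9  'baeebeedbebbddbdcaedacabcedebbb'
  #7 SA[7]=38  'bb'
  #8 SA[8]=37  'bbb'
  #9 SA[9]=19  'bbddbdcaedacabcedebbb'
  #10 SA[10]=32  'bcedebbb'
  #11 SA[11]=23  'bdcaedacabcedebbb'
  #12 SA[12]=20  'bddbdcaedacabcedebbb'
  #13 SA[13]=2  'bdeecdcbaeebeedbebbddbdcaedacabcedebbb'
  #14 SA[14]=17  'bebbddbdcaedacabcedebbb'
  #15 SA[15]=13  'beedbebbddbdcaedacabcedebbb'
  #16 SA[16]=30  'cabcedebbb'
  #17 SA[17]=25  'caedacabcedebbb'
  #18 SA[18]=8  'cbaeebeedbebbddbdcaedacabcedebbb'
  #19 SA[19]=6  'cdcbaeebeedbebbddbdcaedacabcedebbb'
  #20 SA[20]=33  'cedebbb'
  #21 SA[21]=28  'dacabcedebbb'
  #22 SA[22]=22  'dbdcaedacabcedebbb'
  #23 SA[23]=16  'dbebbddbdcaedacabcedebbb'
  #24 SA[24]=24  'dcaedacabcedebbb'
  #25 SA[25]=7  'dcbaeebeedbebbddbdcaedacabcedebbb'
  #26 SA[26]=21  'ddbdcaedacabcedebbb'
  #27 SA[27]=35  'debbb'
  #28 SA[28]=3  'deecdcbaeebeedbebbddbdcaedacabcedebbb'
  #29 SA[29]=0  'eabdeecdcbaeebeedbebbddbdcaedacabcedebbb'
  #30 SA[30]=36  'ebbb'
  #31 SA[31]=18  'ebbddbdcaedacabcedebbb'
  #32 SA[32]=12  'ebeedbebbddbdcaedacabcedebbb'
  #33 SA[33]=5  'ecdcbaeebeedbebbddbdcaedacabcedebbb'
  #34 SA[34]=27  'edacabcedebbb'
  #35 SA[35]=15  'edbebbddbdcaedacabcedebbb'
  #36 SA[36]=34  'edebbb'
  #37 SA[37]=11  'eebeedbebbddbdcaedacabcedebbb'
  #38 SA[38]=4  'eecdcbaeebeedbebbddbdcaedacabcedebbb'
  #39 SA[39]=14  'eedbebbddbdcaedacabcedebbb'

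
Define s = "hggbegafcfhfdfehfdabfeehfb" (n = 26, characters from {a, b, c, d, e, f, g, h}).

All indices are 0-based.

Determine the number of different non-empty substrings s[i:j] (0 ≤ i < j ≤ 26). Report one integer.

326

rank→(start, suffix):
  0 → (18, 'abfeehfb')
  1 → (6, 'afcfhfdfehfdabfeehfb')
  2 → (25, 'b')
  3 → (3, 'begafcfhfdfehfdabfeehfb')
  4 → (19, 'bfeehfb')
  5 → (8, 'cfhfdfehfdabfeehfb')
  6 → (17, 'dabfeehfb')
  7 → (12, 'dfehfdabfeehfb')
  8 → (21, 'eehfb')
  9 → (4, 'egafcfhfdfehfdabfeehfb')
  10 → (22, 'ehfb')
  11 → (14, 'ehfdabfeehfb')
  12 → (24, 'fb')
  13 → (7, 'fcfhfdfehfdabfeehfb')
  14 → (16, 'fdabfeehfb')
  15 → (11, 'fdfehfdabfeehfb')
  16 → (20, 'feehfb')
  17 → (13, 'fehfdabfeehfb')
  18 → (9, 'fhfdfehfdabfeehfb')
  19 → (5, 'gafcfhfdfehfdabfeehfb')
  20 → (2, 'gbegafcfhfdfehfdabfeehfb')
  21 → (1, 'ggbegafcfhfdfehfdabfeehfb')
  22 → (23, 'hfb')
  23 → (15, 'hfdabfeehfb')
  24 → (10, 'hfdfehfdabfeehfb')
  25 → (0, 'hggbegafcfhfdfehfdabfeehfb')

SA = [18, 6, 25, 3, 19, 8, 17, 12, 21, 4, 22, 14, 24, 7, 16, 11, 20, 13, 9, 5, 2, 1, 23, 15, 10, 0]
[i] adj suffixes → lcp
  [1] 18/6 → 1 ('a')
  [2] 6/25 → 0 ('')
  [3] 25/3 → 1 ('b')
  [4] 3/19 → 1 ('b')
  [5] 19/8 → 0 ('')
  [6] 8/17 → 0 ('')
  [7] 17/12 → 1 ('d')
  [8] 12/21 → 0 ('')
  [9] 21/4 → 1 ('e')
  [10] 4/22 → 1 ('e')
  [11] 22/14 → 3 ('ehf')
  [12] 14/24 → 0 ('')
  [13] 24/7 → 1 ('f')
  [14] 7/16 → 1 ('f')
  [15] 16/11 → 2 ('fd')
  [16] 11/20 → 1 ('f')
  [17] 20/13 → 2 ('fe')
  [18] 13/9 → 1 ('f')
  [19] 9/5 → 0 ('')
  [20] 5/2 → 1 ('g')
  [21] 2/1 → 1 ('g')
  [22] 1/23 → 0 ('')
  [23] 23/15 → 2 ('hf')
  [24] 15/10 → 3 ('hfd')
  [25] 10/0 → 1 ('h')

n(n+1)/2 = 26·27/2 = 351
Σ LCP = 0 + 1 + 0 + 1 + 1 + 0 + 0 + 1 + 0 + 1 + 1 + 3 + 0 + 1 + 1 + 2 + 1 + 2 + 1 + 0 + 1 + 1 + 0 + 2 + 3 + 1 = 25
distinct = 351 − 25 = 326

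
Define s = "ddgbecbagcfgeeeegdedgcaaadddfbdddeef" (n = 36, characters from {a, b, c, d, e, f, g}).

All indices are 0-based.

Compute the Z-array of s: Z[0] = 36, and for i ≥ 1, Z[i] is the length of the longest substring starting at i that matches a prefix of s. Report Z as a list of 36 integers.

[36, 1, 0, 0, 0, 0, 0, 0, 0, 0, 0, 0, 0, 0, 0, 0, 0, 1, 0, 1, 0, 0, 0, 0, 0, 2, 2, 1, 0, 0, 2, 2, 1, 0, 0, 0]

Z[0]=36
i=1: i≥r, start 0; Z[1]=1 scan→box=[1,2)
i=2: i≥r, start 0; Z[2]=0
i=3: i≥r, start 0; Z[3]=0
i=4: i≥r, start 0; Z[4]=0
i=5: i≥r, start 0; Z[5]=0
i=6: i≥r, start 0; Z[6]=0
i=7: i≥r, start 0; Z[7]=0
i=8: i≥r, start 0; Z[8]=0
i=9: i≥r, start 0; Z[9]=0
i=10: i≥r, start 0; Z[10]=0
i=11: i≥r, start 0; Z[11]=0
i=12: i≥r, start 0; Z[12]=0
i=13: i≥r, start 0; Z[13]=0
i=14: i≥r, start 0; Z[14]=0
i=15: i≥r, start 0; Z[15]=0
i=16: i≥r, start 0; Z[16]=0
i=17: i≥r, start 0; Z[17]=1 scan→box=[17,18)
i=18: i≥r, start 0; Z[18]=0
i=19: i≥r, start 0; Z[19]=1 scan→box=[19,20)
i=20: i≥r, start 0; Z[20]=0
i=21: i≥r, start 0; Z[21]=0
i=22: i≥r, start 0; Z[22]=0
i=23: i≥r, start 0; Z[23]=0
i=24: i≥r, start 0; Z[24]=0
i=25: i≥r, start 0; Z[25]=2 scan→box=[25,27)
i=26: min(r-i=1, Z[1]=1)=1; Z[26]=2 scan→box=[26,28)
i=27: min(r-i=1, Z[1]=1)=1; Z[27]=1
i=28: i≥r, start 0; Z[28]=0
i=29: i≥r, start 0; Z[29]=0
i=30: i≥r, start 0; Z[30]=2 scan→box=[30,32)
i=31: min(r-i=1, Z[1]=1)=1; Z[31]=2 scan→box=[31,33)
i=32: min(r-i=1, Z[1]=1)=1; Z[32]=1
i=33: i≥r, start 0; Z[33]=0
i=34: i≥r, start 0; Z[34]=0
i=35: i≥r, start 0; Z[35]=0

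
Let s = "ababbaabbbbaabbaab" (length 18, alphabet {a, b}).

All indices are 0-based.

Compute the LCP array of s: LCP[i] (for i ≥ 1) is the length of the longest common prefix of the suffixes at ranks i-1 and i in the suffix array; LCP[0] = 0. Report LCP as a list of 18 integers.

[0, 3, 4, 1, 2, 2, 6, 3, 0, 1, 4, 5, 2, 1, 5, 6, 2, 3]

rank→(start, suffix):
  0 → (15, 'aab')
  1 → (11, 'aabbaab')
  2 → (5, 'aabbbbaabbaab')
  3 → (16, 'ab')
  4 → (0, 'ababbaabbbbaabbaab')
  5 → (12, 'abbaab')
  6 → (2, 'abbaabbbbaabbaab')
  7 → (6, 'abbbbaabbaab')
  8 → (17, 'b')
  9 → (14, 'baab')
  10 → (10, 'baabbaab')
  11 → (4, 'baabbbbaabbaab')
  12 → (1, 'babbaabbbbaabbaab')
  13 → (13, 'bbaab')
  14 → (9, 'bbaabbaab')
  15 → (3, 'bbaabbbbaabbaab')
  16 → (8, 'bbbaabbaab')
  17 → (7, 'bbbbaabbaab')

SA = [15, 11, 5, 16, 0, 12, 2, 6, 17, 14, 10, 4, 1, 13, 9, 3, 8, 7]
rank  pair      lcp
   1  s[15:],s[11:]  3  'aab'
   2  s[11:],s[5:]  4  'aabb'
   3  s[5:],s[16:]  1  'a'
   4  s[16:],s[0:]  2  'ab'
   5  s[0:],s[12:]  2  'ab'
   6  s[12:],s[2:]  6  'abbaab'
   7  s[2:],s[6:]  3  'abb'
   8  s[6:],s[17:]  0  ''
   9  s[17:],s[14:]  1  'b'
  10  s[14:],s[10:]  4  'baab'
  11  s[10:],s[4:]  5  'baabb'
  12  s[4:],s[1:]  2  'ba'
  13  s[1:],s[13:]  1  'b'
  14  s[13:],s[9:]  5  'bbaab'
  15  s[9:],s[3:]  6  'bbaabb'
  16  s[3:],s[8:]  2  'bb'
  17  s[8:],s[7:]  3  'bbb'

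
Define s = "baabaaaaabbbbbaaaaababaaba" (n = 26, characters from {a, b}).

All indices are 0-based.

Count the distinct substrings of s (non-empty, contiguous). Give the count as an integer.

rank | idx | suffix
   0 |  25 | a
   1 |  14 | aaaaababaaba
   2 |   4 | aaaaabbbbbaaaaababaaba
   3 |  15 | aaaababaaba
   4 |   5 | aaaabbbbbaaaaababaaba
   5 |  16 | aaababaaba
   6 |   6 | aaabbbbbaaaaababaaba
   7 |  22 | aaba
   8 |   1 | aabaaaaabbbbbaaaaababaaba
   9 |  17 | aababaaba
  10 |   7 | aabbbbbaaaaababaaba
  11 |  23 | aba
  12 |   2 | abaaaaabbbbbaaaaababaaba
  13 |  20 | abaaba
  14 |  18 | ababaaba
  15 |   8 | abbbbbaaaaababaaba
  16 |  24 | ba
  17 |  13 | baaaaababaaba
  18 |   3 | baaaaabbbbbaaaaababaaba
  19 |  21 | baaba
  20 |   0 | baabaaaaabbbbbaaaaababaaba
  21 |  19 | babaaba
  22 |  12 | bbaaaaababaaba
  23 |  11 | bbbaaaaababaaba
  24 |  10 | bbbbaaaaababaaba
  25 |   9 | bbbbbaaaaababaaba

SA = [25, 14, 4, 15, 5, 16, 6, 22, 1, 17, 7, 23, 2, 20, 18, 8, 24, 13, 3, 21, 0, 19, 12, 11, 10, 9]
i: (SA[i-1],SA[i]) lcp shared
  1: (25,14) 1 'a'
  2: (14,4) 6 'aaaaab'
  3: (4,15) 4 'aaaa'
  4: (15,5) 5 'aaaab'
  5: (5,16) 3 'aaa'
  6: (16,6) 4 'aaab'
  7: (6,22) 2 'aa'
  8: (22,1) 4 'aaba'
  9: (1,17) 4 'aaba'
  10: (17,7) 3 'aab'
  11: (7,23) 1 'a'
  12: (23,2) 3 'aba'
  13: (2,20) 4 'abaa'
  14: (20,18) 3 'aba'
  15: (18,8) 2 'ab'
  16: (8,24) 0 ''
  17: (24,13) 2 'ba'
  18: (13,3) 7 'baaaaab'
  19: (3,21) 3 'baa'
  20: (21,0) 5 'baaba'
  21: (0,19) 2 'ba'
  22: (19,12) 1 'b'
  23: (12,11) 2 'bb'
  24: (11,10) 3 'bbb'
  25: (10,9) 4 'bbbb'

n(n+1)/2 = 26·27/2 = 351
Σ LCP = 0 + 1 + 6 + 4 + 5 + 3 + 4 + 2 + 4 + 4 + 3 + 1 + 3 + 4 + 3 + 2 + 0 + 2 + 7 + 3 + 5 + 2 + 1 + 2 + 3 + 4 = 78
distinct = 351 − 78 = 273

273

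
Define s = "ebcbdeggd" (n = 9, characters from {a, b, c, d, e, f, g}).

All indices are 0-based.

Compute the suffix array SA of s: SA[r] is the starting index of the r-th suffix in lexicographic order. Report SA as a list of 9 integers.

rank | idx | suffix
   0 |   1 | bcbdeggd
   1 |   3 | bdeggd
   2 |   2 | cbdeggd
   3 |   8 | d
   4 |   4 | deggd
   5 |   0 | ebcbdeggd
   6 |   5 | eggd
   7 |   7 | gd
   8 |   6 | ggd

[1, 3, 2, 8, 4, 0, 5, 7, 6]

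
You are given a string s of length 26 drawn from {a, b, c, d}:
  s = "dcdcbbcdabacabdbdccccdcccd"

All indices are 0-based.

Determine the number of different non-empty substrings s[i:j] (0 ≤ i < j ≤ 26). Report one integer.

sorted suffixes:
  #0 SA[0]=8  'abacabdbdccccdcccd'
  #1 SA[1]=12  'abdbdccccdcccd'
  #2 SA[2]=10  'acabdbdccccdcccd'
  #3 SA[3]=9  'bacabdbdccccdcccd'
  #4 SA[4]=4  'bbcdabacabdbdccccdcccd'
  #5 SA[5]=5  'bcdabacabdbdccccdcccd'
  #6 SA[6]=13  'bdbdccccdcccd'
  #7 SA[7]=15  'bdccccdcccd'
  #8 SA[8]=11  'cabdbdccccdcccd'
  #9 SA[9]=3  'cbbcdabacabdbdccccdcccd'
  #10 SA[10]=17  'ccccdcccd'
  #11 SA[11]=22  'cccd'
  #12 SA[12]=18  'cccdcccd'
  #13 SA[13]=23  'ccd'
  #14 SA[14]=19  'ccdcccd'
  #15 SA[15]=24  'cd'
  #16 SA[16]=6  'cdabacabdbdccccdcccd'
  #17 SA[17]=1  'cdcbbcdabacabdbdccccdcccd'
  #18 SA[18]=20  'cdcccd'
  #19 SA[19]=25  'd'
  #20 SA[20]=7  'dabacabdbdccccdcccd'
  #21 SA[21]=14  'dbdccccdcccd'
  #22 SA[22]=2  'dcbbcdabacabdbdccccdcccd'
  #23 SA[23]=16  'dccccdcccd'
  #24 SA[24]=21  'dcccd'
  #25 SA[25]=0  'dcdcbbcdabacabdbdccccdcccd'

SA = [8, 12, 10, 9, 4, 5, 13, 15, 11, 3, 17, 22, 18, 23, 19, 24, 6, 1, 20, 25, 7, 14, 2, 16, 21, 0]
[i] adj suffixes → lcp
  [1] 8/12 → 2 ('ab')
  [2] 12/10 → 1 ('a')
  [3] 10/9 → 0 ('')
  [4] 9/4 → 1 ('b')
  [5] 4/5 → 1 ('b')
  [6] 5/13 → 1 ('b')
  [7] 13/15 → 2 ('bd')
  [8] 15/11 → 0 ('')
  [9] 11/3 → 1 ('c')
  [10] 3/17 → 1 ('c')
  [11] 17/22 → 3 ('ccc')
  [12] 22/18 → 4 ('cccd')
  [13] 18/23 → 2 ('cc')
  [14] 23/19 → 3 ('ccd')
  [15] 19/24 → 1 ('c')
  [16] 24/6 → 2 ('cd')
  [17] 6/1 → 2 ('cd')
  [18] 1/20 → 3 ('cdc')
  [19] 20/25 → 0 ('')
  [20] 25/7 → 1 ('d')
  [21] 7/14 → 1 ('d')
  [22] 14/2 → 1 ('d')
  [23] 2/16 → 2 ('dc')
  [24] 16/21 → 4 ('dccc')
  [25] 21/0 → 2 ('dc')

n(n+1)/2 = 26·27/2 = 351
Σ LCP = 0 + 2 + 1 + 0 + 1 + 1 + 1 + 2 + 0 + 1 + 1 + 3 + 4 + 2 + 3 + 1 + 2 + 2 + 3 + 0 + 1 + 1 + 1 + 2 + 4 + 2 = 41
distinct = 351 − 41 = 310

310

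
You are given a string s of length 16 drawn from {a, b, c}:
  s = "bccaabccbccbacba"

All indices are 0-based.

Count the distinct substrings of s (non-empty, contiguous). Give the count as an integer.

rank | idx | suffix
   0 |  15 | a
   1 |   3 | aabccbccbacba
   2 |   4 | abccbccbacba
   3 |  12 | acba
   4 |  14 | ba
   5 |  11 | bacba
   6 |   0 | bccaabccbccbacba
   7 |   8 | bccbacba
   8 |   5 | bccbccbacba
   9 |   2 | caabccbccbacba
  10 |  13 | cba
  11 |  10 | cbacba
  12 |   7 | cbccbacba
  13 |   1 | ccaabccbccbacba
  14 |   9 | ccbacba
  15 |   6 | ccbccbacba

SA = [15, 3, 4, 12, 14, 11, 0, 8, 5, 2, 13, 10, 7, 1, 9, 6]
i: (SA[i-1],SA[i]) lcp shared
  1: (15,3) 1 'a'
  2: (3,4) 1 'a'
  3: (4,12) 1 'a'
  4: (12,14) 0 ''
  5: (14,11) 2 'ba'
  6: (11,0) 1 'b'
  7: (0,8) 3 'bcc'
  8: (8,5) 4 'bccb'
  9: (5,2) 0 ''
  10: (2,13) 1 'c'
  11: (13,10) 3 'cba'
  12: (10,7) 2 'cb'
  13: (7,1) 1 'c'
  14: (1,9) 2 'cc'
  15: (9,6) 3 'ccb'

n(n+1)/2 = 16·17/2 = 136
Σ LCP = 0 + 1 + 1 + 1 + 0 + 2 + 1 + 3 + 4 + 0 + 1 + 3 + 2 + 1 + 2 + 3 = 25
distinct = 136 − 25 = 111

111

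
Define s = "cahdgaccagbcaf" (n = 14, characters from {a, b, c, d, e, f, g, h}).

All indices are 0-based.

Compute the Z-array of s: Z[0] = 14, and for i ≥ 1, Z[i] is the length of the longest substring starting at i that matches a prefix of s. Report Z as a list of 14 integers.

[14, 0, 0, 0, 0, 0, 1, 2, 0, 0, 0, 2, 0, 0]

Z[0]=14
i=1: i≥r, start 0; Z[1]=0
i=2: i≥r, start 0; Z[2]=0
i=3: i≥r, start 0; Z[3]=0
i=4: i≥r, start 0; Z[4]=0
i=5: i≥r, start 0; Z[5]=0
i=6: i≥r, start 0; Z[6]=1 scan→box=[6,7)
i=7: i≥r, start 0; Z[7]=2 scan→box=[7,9)
i=8: min(r-i=1, Z[1]=0)=0; Z[8]=0
i=9: i≥r, start 0; Z[9]=0
i=10: i≥r, start 0; Z[10]=0
i=11: i≥r, start 0; Z[11]=2 scan→box=[11,13)
i=12: min(r-i=1, Z[1]=0)=0; Z[12]=0
i=13: i≥r, start 0; Z[13]=0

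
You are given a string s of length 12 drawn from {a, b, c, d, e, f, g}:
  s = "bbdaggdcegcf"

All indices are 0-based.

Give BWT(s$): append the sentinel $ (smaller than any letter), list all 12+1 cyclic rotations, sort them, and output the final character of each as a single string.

rank  rotation       last
    0  $bbdaggdcegcf  f
    1  aggdcegcf$bbd  d
    2  bbdaggdcegcf$  $
    3  bdaggdcegcf$b  b
    4  cegcf$bbdaggd  d
    5  cf$bbdaggdceg  g
    6  daggdcegcf$bb  b
    7  dcegcf$bbdagg  g
    8  egcf$bbdaggdc  c
    9  f$bbdaggdcegc  c
   10  gcf$bbdaggdce  e
   11  gdcegcf$bbdag  g
   12  ggdcegcf$bbda  a

fd$bdgbgccega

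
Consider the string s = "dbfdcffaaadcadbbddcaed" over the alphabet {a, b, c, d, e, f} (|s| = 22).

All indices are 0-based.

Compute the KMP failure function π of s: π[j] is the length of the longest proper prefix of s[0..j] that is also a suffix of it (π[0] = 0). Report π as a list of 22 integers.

[0, 0, 0, 1, 0, 0, 0, 0, 0, 0, 1, 0, 0, 1, 2, 0, 1, 1, 0, 0, 0, 1]

π[0] = 0
j=1 s[j]='b': π[1]=0 (border '')
j=2 s[j]='f': π[2]=0 (border '')
j=3 s[j]='d': π[3]=1 (border 'd')
j=4 s[j]='c': k: 1→0; π[4]=0 (border '')
j=5 s[j]='f': π[5]=0 (border '')
j=6 s[j]='f': π[6]=0 (border '')
j=7 s[j]='a': π[7]=0 (border '')
j=8 s[j]='a': π[8]=0 (border '')
j=9 s[j]='a': π[9]=0 (border '')
j=10 s[j]='d': π[10]=1 (border 'd')
j=11 s[j]='c': k: 1→0; π[11]=0 (border '')
j=12 s[j]='a': π[12]=0 (border '')
j=13 s[j]='d': π[13]=1 (border 'd')
j=14 s[j]='b': π[14]=2 (border 'db')
j=15 s[j]='b': k: 2→0; π[15]=0 (border '')
j=16 s[j]='d': π[16]=1 (border 'd')
j=17 s[j]='d': k: 1→0; π[17]=1 (border 'd')
j=18 s[j]='c': k: 1→0; π[18]=0 (border '')
j=19 s[j]='a': π[19]=0 (border '')
j=20 s[j]='e': π[20]=0 (border '')
j=21 s[j]='d': π[21]=1 (border 'd')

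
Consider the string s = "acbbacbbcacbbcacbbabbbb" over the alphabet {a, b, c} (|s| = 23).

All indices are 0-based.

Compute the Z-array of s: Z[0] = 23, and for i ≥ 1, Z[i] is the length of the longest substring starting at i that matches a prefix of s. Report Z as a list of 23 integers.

Z[0]=23
i=1: i≥r, start 0; Z[1]=0
i=2: i≥r, start 0; Z[2]=0
i=3: i≥r, start 0; Z[3]=0
i=4: i≥r, start 0; Z[4]=4 grow→box=[4,8)
i=5: min(r-i=3, Z[1]=0)=0; Z[5]=0
i=6: min(r-i=2, Z[2]=0)=0; Z[6]=0
i=7: min(r-i=1, Z[3]=0)=0; Z[7]=0
i=8: i≥r, start 0; Z[8]=0
i=9: i≥r, start 0; Z[9]=4 grow→box=[9,13)
i=10: min(r-i=3, Z[1]=0)=0; Z[10]=0
i=11: min(r-i=2, Z[2]=0)=0; Z[11]=0
i=12: min(r-i=1, Z[3]=0)=0; Z[12]=0
i=13: i≥r, start 0; Z[13]=0
i=14: i≥r, start 0; Z[14]=5 grow→box=[14,19)
i=15: min(r-i=4, Z[1]=0)=0; Z[15]=0
i=16: min(r-i=3, Z[2]=0)=0; Z[16]=0
i=17: min(r-i=2, Z[3]=0)=0; Z[17]=0
i=18: min(r-i=1, Z[4]=4)=1; Z[18]=1
i=19: i≥r, start 0; Z[19]=0
i=20: i≥r, start 0; Z[20]=0
i=21: i≥r, start 0; Z[21]=0
i=22: i≥r, start 0; Z[22]=0

[23, 0, 0, 0, 4, 0, 0, 0, 0, 4, 0, 0, 0, 0, 5, 0, 0, 0, 1, 0, 0, 0, 0]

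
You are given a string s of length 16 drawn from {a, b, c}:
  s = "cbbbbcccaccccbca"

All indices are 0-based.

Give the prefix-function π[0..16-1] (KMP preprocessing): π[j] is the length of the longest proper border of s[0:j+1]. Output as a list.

π[0] = 0
j=1 s[j]='b': π[1]=0 (border '')
j=2 s[j]='b': π[2]=0 (border '')
j=3 s[j]='b': π[3]=0 (border '')
j=4 s[j]='b': π[4]=0 (border '')
j=5 s[j]='c': π[5]=1 (border 'c')
j=6 s[j]='c': k: 1→0; π[6]=1 (border 'c')
j=7 s[j]='c': k: 1→0; π[7]=1 (border 'c')
j=8 s[j]='a': k: 1→0; π[8]=0 (border '')
j=9 s[j]='c': π[9]=1 (border 'c')
j=10 s[j]='c': k: 1→0; π[10]=1 (border 'c')
j=11 s[j]='c': k: 1→0; π[11]=1 (border 'c')
j=12 s[j]='c': k: 1→0; π[12]=1 (border 'c')
j=13 s[j]='b': π[13]=2 (border 'cb')
j=14 s[j]='c': k: 2→0; π[14]=1 (border 'c')
j=15 s[j]='a': k: 1→0; π[15]=0 (border '')

[0, 0, 0, 0, 0, 1, 1, 1, 0, 1, 1, 1, 1, 2, 1, 0]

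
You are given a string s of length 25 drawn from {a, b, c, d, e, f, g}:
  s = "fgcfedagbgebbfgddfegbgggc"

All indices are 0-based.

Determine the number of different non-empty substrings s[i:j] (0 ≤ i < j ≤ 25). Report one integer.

300

rank | idx | suffix
   0 |   6 | agbgebbfgddfegbgggc
   1 |  11 | bbfgddfegbgggc
   2 |  12 | bfgddfegbgggc
   3 |   8 | bgebbfgddfegbgggc
   4 |  20 | bgggc
   5 |  24 | c
   6 |   2 | cfedagbgebbfgddfegbgggc
   7 |   5 | dagbgebbfgddfegbgggc
   8 |  15 | ddfegbgggc
   9 |  16 | dfegbgggc
  10 |  10 | ebbfgddfegbgggc
  11 |   4 | edagbgebbfgddfegbgggc
  12 |  18 | egbgggc
  13 |   3 | fedagbgebbfgddfegbgggc
  14 |  17 | fegbgggc
  15 |   0 | fgcfedagbgebbfgddfegbgggc
  16 |  13 | fgddfegbgggc
  17 |   7 | gbgebbfgddfegbgggc
  18 |  19 | gbgggc
  19 |  23 | gc
  20 |   1 | gcfedagbgebbfgddfegbgggc
  21 |  14 | gddfegbgggc
  22 |   9 | gebbfgddfegbgggc
  23 |  22 | ggc
  24 |  21 | gggc

SA = [6, 11, 12, 8, 20, 24, 2, 5, 15, 16, 10, 4, 18, 3, 17, 0, 13, 7, 19, 23, 1, 14, 9, 22, 21]
[i] adj suffixes → lcp
  [1] 6/11 → 0 ('')
  [2] 11/12 → 1 ('b')
  [3] 12/8 → 1 ('b')
  [4] 8/20 → 2 ('bg')
  [5] 20/24 → 0 ('')
  [6] 24/2 → 1 ('c')
  [7] 2/5 → 0 ('')
  [8] 5/15 → 1 ('d')
  [9] 15/16 → 1 ('d')
  [10] 16/10 → 0 ('')
  [11] 10/4 → 1 ('e')
  [12] 4/18 → 1 ('e')
  [13] 18/3 → 0 ('')
  [14] 3/17 → 2 ('fe')
  [15] 17/0 → 1 ('f')
  [16] 0/13 → 2 ('fg')
  [17] 13/7 → 0 ('')
  [18] 7/19 → 3 ('gbg')
  [19] 19/23 → 1 ('g')
  [20] 23/1 → 2 ('gc')
  [21] 1/14 → 1 ('g')
  [22] 14/9 → 1 ('g')
  [23] 9/22 → 1 ('g')
  [24] 22/21 → 2 ('gg')

n(n+1)/2 = 25·26/2 = 325
Σ LCP = 0 + 0 + 1 + 1 + 2 + 0 + 1 + 0 + 1 + 1 + 0 + 1 + 1 + 0 + 2 + 1 + 2 + 0 + 3 + 1 + 2 + 1 + 1 + 1 + 2 = 25
distinct = 325 − 25 = 300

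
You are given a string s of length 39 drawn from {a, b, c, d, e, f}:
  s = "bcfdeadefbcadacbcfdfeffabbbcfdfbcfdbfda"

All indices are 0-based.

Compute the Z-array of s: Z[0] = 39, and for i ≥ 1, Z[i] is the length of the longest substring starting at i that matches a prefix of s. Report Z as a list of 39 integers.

Z[0]=39
i=1: outside box; Z[1]=0
i=2: outside box; Z[2]=0
i=3: outside box; Z[3]=0
i=4: outside box; Z[4]=0
i=5: outside box; Z[5]=0
i=6: outside box; Z[6]=0
i=7: outside box; Z[7]=0
i=8: outside box; Z[8]=0
i=9: outside box; Z[9]=2 grow→box=[9,11)
i=10: min(r-i=1, Z[1]=0)=0; Z[10]=0
i=11: outside box; Z[11]=0
i=12: outside box; Z[12]=0
i=13: outside box; Z[13]=0
i=14: outside box; Z[14]=0
i=15: outside box; Z[15]=4 grow→box=[15,19)
i=16: min(r-i=3, Z[1]=0)=0; Z[16]=0
i=17: min(r-i=2, Z[2]=0)=0; Z[17]=0
i=18: min(r-i=1, Z[3]=0)=0; Z[18]=0
i=19: outside box; Z[19]=0
i=20: outside box; Z[20]=0
i=21: outside box; Z[21]=0
i=22: outside box; Z[22]=0
i=23: outside box; Z[23]=0
i=24: outside box; Z[24]=1 grow→box=[24,25)
i=25: outside box; Z[25]=1 grow→box=[25,26)
i=26: outside box; Z[26]=4 grow→box=[26,30)
i=27: min(r-i=3, Z[1]=0)=0; Z[27]=0
i=28: min(r-i=2, Z[2]=0)=0; Z[28]=0
i=29: min(r-i=1, Z[3]=0)=0; Z[29]=0
i=30: outside box; Z[30]=0
i=31: outside box; Z[31]=4 grow→box=[31,35)
i=32: min(r-i=3, Z[1]=0)=0; Z[32]=0
i=33: min(r-i=2, Z[2]=0)=0; Z[33]=0
i=34: min(r-i=1, Z[3]=0)=0; Z[34]=0
i=35: outside box; Z[35]=1 grow→box=[35,36)
i=36: outside box; Z[36]=0
i=37: outside box; Z[37]=0
i=38: outside box; Z[38]=0

[39, 0, 0, 0, 0, 0, 0, 0, 0, 2, 0, 0, 0, 0, 0, 4, 0, 0, 0, 0, 0, 0, 0, 0, 1, 1, 4, 0, 0, 0, 0, 4, 0, 0, 0, 1, 0, 0, 0]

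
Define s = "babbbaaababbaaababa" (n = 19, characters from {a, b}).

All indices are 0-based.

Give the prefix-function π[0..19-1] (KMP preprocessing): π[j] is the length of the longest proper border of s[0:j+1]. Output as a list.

π[0] = 0
j=1 s[j]='a': π[1]=0 (border '')
j=2 s[j]='b': π[2]=1 (border 'b')
j=3 s[j]='b': k: 1→0; π[3]=1 (border 'b')
j=4 s[j]='b': k: 1→0; π[4]=1 (border 'b')
j=5 s[j]='a': π[5]=2 (border 'ba')
j=6 s[j]='a': k: 2→0; π[6]=0 (border '')
j=7 s[j]='a': π[7]=0 (border '')
j=8 s[j]='b': π[8]=1 (border 'b')
j=9 s[j]='a': π[9]=2 (border 'ba')
j=10 s[j]='b': π[10]=3 (border 'bab')
j=11 s[j]='b': π[11]=4 (border 'babb')
j=12 s[j]='a': k: 4→1; π[12]=2 (border 'ba')
j=13 s[j]='a': k: 2→0; π[13]=0 (border '')
j=14 s[j]='a': π[14]=0 (border '')
j=15 s[j]='b': π[15]=1 (border 'b')
j=16 s[j]='a': π[16]=2 (border 'ba')
j=17 s[j]='b': π[17]=3 (border 'bab')
j=18 s[j]='a': k: 3→1; π[18]=2 (border 'ba')

[0, 0, 1, 1, 1, 2, 0, 0, 1, 2, 3, 4, 2, 0, 0, 1, 2, 3, 2]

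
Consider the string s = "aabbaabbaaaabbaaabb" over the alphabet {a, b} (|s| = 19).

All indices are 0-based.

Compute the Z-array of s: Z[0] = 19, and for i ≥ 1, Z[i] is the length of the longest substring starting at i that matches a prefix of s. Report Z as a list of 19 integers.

[19, 1, 0, 0, 6, 1, 0, 0, 2, 2, 6, 1, 0, 0, 2, 4, 1, 0, 0]

Z[0]=19
i=1: i≥r, start 0; Z[1]=1 scan→box=[1,2)
i=2: i≥r, start 0; Z[2]=0
i=3: i≥r, start 0; Z[3]=0
i=4: i≥r, start 0; Z[4]=6 scan→box=[4,10)
i=5: min(r-i=5, Z[1]=1)=1; Z[5]=1
i=6: min(r-i=4, Z[2]=0)=0; Z[6]=0
i=7: min(r-i=3, Z[3]=0)=0; Z[7]=0
i=8: min(r-i=2, Z[4]=6)=2; Z[8]=2
i=9: min(r-i=1, Z[5]=1)=1; Z[9]=2 scan→box=[9,11)
i=10: min(r-i=1, Z[1]=1)=1; Z[10]=6 scan→box=[10,16)
i=11: min(r-i=5, Z[1]=1)=1; Z[11]=1
i=12: min(r-i=4, Z[2]=0)=0; Z[12]=0
i=13: min(r-i=3, Z[3]=0)=0; Z[13]=0
i=14: min(r-i=2, Z[4]=6)=2; Z[14]=2
i=15: min(r-i=1, Z[5]=1)=1; Z[15]=4 scan→box=[15,19)
i=16: min(r-i=3, Z[1]=1)=1; Z[16]=1
i=17: min(r-i=2, Z[2]=0)=0; Z[17]=0
i=18: min(r-i=1, Z[3]=0)=0; Z[18]=0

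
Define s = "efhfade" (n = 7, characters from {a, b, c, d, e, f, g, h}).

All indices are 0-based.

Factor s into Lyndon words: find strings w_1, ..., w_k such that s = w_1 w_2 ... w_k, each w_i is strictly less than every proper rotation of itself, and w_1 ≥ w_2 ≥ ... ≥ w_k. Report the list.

emit factor 1: 'efhf' (i=0, period=4)
emit factor 2: 'ade' (i=4, period=3)

["efhf", "ade"]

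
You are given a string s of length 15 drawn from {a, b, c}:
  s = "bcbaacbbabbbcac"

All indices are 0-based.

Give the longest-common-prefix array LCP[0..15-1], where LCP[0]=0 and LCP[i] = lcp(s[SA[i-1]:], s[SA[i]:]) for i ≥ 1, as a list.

sorted suffixes:
  #0 SA[0]=3  'aacbbabbbcac'
  #1 SA[1]=8  'abbbcac'
  #2 SA[2]=13  'ac'
  #3 SA[3]=4  'acbbabbbcac'
  #4 SA[4]=2  'baacbbabbbcac'
  #5 SA[5]=7  'babbbcac'
  #6 SA[6]=6  'bbabbbcac'
  #7 SA[7]=9  'bbbcac'
  #8 SA[8]=10  'bbcac'
  #9 SA[9]=11  'bcac'
  #10 SA[10]=0  'bcbaacbbabbbcac'
  #11 SA[11]=14  'c'
  #12 SA[12]=12  'cac'
  #13 SA[13]=1  'cbaacbbabbbcac'
  #14 SA[14]=5  'cbbabbbcac'

SA = [3, 8, 13, 4, 2, 7, 6, 9, 10, 11, 0, 14, 12, 1, 5]
rank  pair      lcp
   1  s[3:],s[8:]  1  'a'
   2  s[8:],s[13:]  1  'a'
   3  s[13:],s[4:]  2  'ac'
   4  s[4:],s[2:]  0  ''
   5  s[2:],s[7:]  2  'ba'
   6  s[7:],s[6:]  1  'b'
   7  s[6:],s[9:]  2  'bb'
   8  s[9:],s[10:]  2  'bb'
   9  s[10:],s[11:]  1  'b'
  10  s[11:],s[0:]  2  'bc'
  11  s[0:],s[14:]  0  ''
  12  s[14:],s[12:]  1  'c'
  13  s[12:],s[1:]  1  'c'
  14  s[1:],s[5:]  2  'cb'

[0, 1, 1, 2, 0, 2, 1, 2, 2, 1, 2, 0, 1, 1, 2]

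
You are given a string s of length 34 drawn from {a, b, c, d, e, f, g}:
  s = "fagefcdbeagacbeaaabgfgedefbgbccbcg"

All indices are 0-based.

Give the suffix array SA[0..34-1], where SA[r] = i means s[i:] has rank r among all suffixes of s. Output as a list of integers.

rank | idx | suffix
   0 |  15 | aaabgfgedefbgbccbcg
   1 |  16 | aabgfgedefbgbccbcg
   2 |  17 | abgfgedefbgbccbcg
   3 |  11 | acbeaaabgfgedefbgbccbcg
   4 |   9 | agacbeaaabgfgedefbgbccbcg
   5 |   1 | agefcdbeagacbeaaabgfgedefbgbccbcg
   6 |  28 | bccbcg
   7 |  31 | bcg
   8 |  13 | beaaabgfgedefbgbccbcg
   9 |   7 | beagacbeaaabgfgedefbgbccbcg
  10 |  26 | bgbccbcg
  11 |  18 | bgfgedefbgbccbcg
  12 |  30 | cbcg
  13 |  12 | cbeaaabgfgedefbgbccbcg
  14 |  29 | ccbcg
  15 |   5 | cdbeagacbeaaabgfgedefbgbccbcg
  16 |  32 | cg
  17 |   6 | dbeagacbeaaabgfgedefbgbccbcg
  18 |  23 | defbgbccbcg
  19 |  14 | eaaabgfgedefbgbccbcg
  20 |   8 | eagacbeaaabgfgedefbgbccbcg
  21 |  22 | edefbgbccbcg
  22 |  24 | efbgbccbcg
  23 |   3 | efcdbeagacbeaaabgfgedefbgbccbcg
  24 |   0 | fagefcdbeagacbeaaabgfgedefbgbccbcg
  25 |  25 | fbgbccbcg
  26 |   4 | fcdbeagacbeaaabgfgedefbgbccbcg
  27 |  20 | fgedefbgbccbcg
  28 |  33 | g
  29 |  10 | gacbeaaabgfgedefbgbccbcg
  30 |  27 | gbccbcg
  31 |  21 | gedefbgbccbcg
  32 |   2 | gefcdbeagacbeaaabgfgedefbgbccbcg
  33 |  19 | gfgedefbgbccbcg

[15, 16, 17, 11, 9, 1, 28, 31, 13, 7, 26, 18, 30, 12, 29, 5, 32, 6, 23, 14, 8, 22, 24, 3, 0, 25, 4, 20, 33, 10, 27, 21, 2, 19]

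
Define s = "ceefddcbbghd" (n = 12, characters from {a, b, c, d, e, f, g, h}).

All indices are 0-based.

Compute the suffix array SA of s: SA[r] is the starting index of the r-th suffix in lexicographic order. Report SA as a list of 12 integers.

[7, 8, 6, 0, 11, 5, 4, 1, 2, 3, 9, 10]

rank | idx | suffix
   0 |   7 | bbghd
   1 |   8 | bghd
   2 |   6 | cbbghd
   3 |   0 | ceefddcbbghd
   4 |  11 | d
   5 |   5 | dcbbghd
   6 |   4 | ddcbbghd
   7 |   1 | eefddcbbghd
   8 |   2 | efddcbbghd
   9 |   3 | fddcbbghd
  10 |   9 | ghd
  11 |  10 | hd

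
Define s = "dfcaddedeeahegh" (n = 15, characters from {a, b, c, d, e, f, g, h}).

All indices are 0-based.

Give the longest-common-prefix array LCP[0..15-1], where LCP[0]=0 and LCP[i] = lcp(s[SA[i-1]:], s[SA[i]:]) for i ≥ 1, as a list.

[0, 1, 0, 0, 1, 2, 1, 0, 1, 1, 1, 0, 0, 0, 1]

sorted suffixes:
  #0 SA[0]=3  'addedeeahegh'
  #1 SA[1]=10  'ahegh'
  #2 SA[2]=2  'caddedeeahegh'
  #3 SA[3]=4  'ddedeeahegh'
  #4 SA[4]=5  'dedeeahegh'
  #5 SA[5]=7  'deeahegh'
  #6 SA[6]=0  'dfcaddedeeahegh'
  #7 SA[7]=9  'eahegh'
  #8 SA[8]=6  'edeeahegh'
  #9 SA[9]=8  'eeahegh'
  #10 SA[10]=12  'egh'
  #11 SA[11]=1  'fcaddedeeahegh'
  #12 SA[12]=13  'gh'
  #13 SA[13]=14  'h'
  #14 SA[14]=11  'hegh'

SA = [3, 10, 2, 4, 5, 7, 0, 9, 6, 8, 12, 1, 13, 14, 11]
[i] adj suffixes → lcp
  [1] 3/10 → 1 ('a')
  [2] 10/2 → 0 ('')
  [3] 2/4 → 0 ('')
  [4] 4/5 → 1 ('d')
  [5] 5/7 → 2 ('de')
  [6] 7/0 → 1 ('d')
  [7] 0/9 → 0 ('')
  [8] 9/6 → 1 ('e')
  [9] 6/8 → 1 ('e')
  [10] 8/12 → 1 ('e')
  [11] 12/1 → 0 ('')
  [12] 1/13 → 0 ('')
  [13] 13/14 → 0 ('')
  [14] 14/11 → 1 ('h')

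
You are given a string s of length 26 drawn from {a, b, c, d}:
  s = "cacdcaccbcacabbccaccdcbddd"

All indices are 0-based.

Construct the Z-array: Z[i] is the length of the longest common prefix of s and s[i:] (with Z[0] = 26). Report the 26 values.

[26, 0, 1, 0, 3, 0, 1, 1, 0, 3, 0, 2, 0, 0, 0, 1, 3, 0, 1, 1, 0, 1, 0, 0, 0, 0]

Z[0]=26
i=1: fresh scan; Z[1]=0
i=2: fresh scan; Z[2]=1 extend→box=[2,3)
i=3: fresh scan; Z[3]=0
i=4: fresh scan; Z[4]=3 extend→box=[4,7)
i=5: min(r-i=2, Z[1]=0)=0; Z[5]=0
i=6: min(r-i=1, Z[2]=1)=1; Z[6]=1
i=7: fresh scan; Z[7]=1 extend→box=[7,8)
i=8: fresh scan; Z[8]=0
i=9: fresh scan; Z[9]=3 extend→box=[9,12)
i=10: min(r-i=2, Z[1]=0)=0; Z[10]=0
i=11: min(r-i=1, Z[2]=1)=1; Z[11]=2 extend→box=[11,13)
i=12: min(r-i=1, Z[1]=0)=0; Z[12]=0
i=13: fresh scan; Z[13]=0
i=14: fresh scan; Z[14]=0
i=15: fresh scan; Z[15]=1 extend→box=[15,16)
i=16: fresh scan; Z[16]=3 extend→box=[16,19)
i=17: min(r-i=2, Z[1]=0)=0; Z[17]=0
i=18: min(r-i=1, Z[2]=1)=1; Z[18]=1
i=19: fresh scan; Z[19]=1 extend→box=[19,20)
i=20: fresh scan; Z[20]=0
i=21: fresh scan; Z[21]=1 extend→box=[21,22)
i=22: fresh scan; Z[22]=0
i=23: fresh scan; Z[23]=0
i=24: fresh scan; Z[24]=0
i=25: fresh scan; Z[25]=0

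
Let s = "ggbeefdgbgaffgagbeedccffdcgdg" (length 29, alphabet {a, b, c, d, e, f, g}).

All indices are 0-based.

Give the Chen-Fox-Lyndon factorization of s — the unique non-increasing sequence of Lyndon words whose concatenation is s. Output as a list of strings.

["g", "g", "beefdgbg", "affgagbeedccffdcgdg"]

emit factor 1: 'g' (i=0, period=1)
emit factor 2: 'g' (i=1, period=1)
emit factor 3: 'beefdgbg' (i=2, period=8)
emit factor 4: 'affgagbeedccffdcgdg' (i=10, period=19)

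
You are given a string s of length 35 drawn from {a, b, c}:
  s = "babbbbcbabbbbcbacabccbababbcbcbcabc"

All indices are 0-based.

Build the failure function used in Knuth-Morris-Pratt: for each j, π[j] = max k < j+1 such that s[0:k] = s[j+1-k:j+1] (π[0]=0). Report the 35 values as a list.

[0, 0, 1, 1, 1, 1, 0, 1, 2, 3, 4, 5, 6, 7, 8, 9, 0, 0, 1, 0, 0, 1, 2, 3, 2, 3, 4, 0, 1, 0, 1, 0, 0, 1, 0]

π[0] = 0
j=1 s[j]='a': π[1]=0 (border '')
j=2 s[j]='b': π[2]=1 (border 'b')
j=3 s[j]='b': k: 1→0; π[3]=1 (border 'b')
j=4 s[j]='b': k: 1→0; π[4]=1 (border 'b')
j=5 s[j]='b': k: 1→0; π[5]=1 (border 'b')
j=6 s[j]='c': k: 1→0; π[6]=0 (border '')
j=7 s[j]='b': π[7]=1 (border 'b')
j=8 s[j]='a': π[8]=2 (border 'ba')
j=9 s[j]='b': π[9]=3 (border 'bab')
j=10 s[j]='b': π[10]=4 (border 'babb')
j=11 s[j]='b': π[11]=5 (border 'babbb')
j=12 s[j]='b': π[12]=6 (border 'babbbb')
j=13 s[j]='c': π[13]=7 (border 'babbbbc')
j=14 s[j]='b': π[14]=8 (border 'babbbbcb')
j=15 s[j]='a': π[15]=9 (border 'babbbbcba')
j=16 s[j]='c': k: 9→2→0; π[16]=0 (border '')
j=17 s[j]='a': π[17]=0 (border '')
j=18 s[j]='b': π[18]=1 (border 'b')
j=19 s[j]='c': k: 1→0; π[19]=0 (border '')
j=20 s[j]='c': π[20]=0 (border '')
j=21 s[j]='b': π[21]=1 (border 'b')
j=22 s[j]='a': π[22]=2 (border 'ba')
j=23 s[j]='b': π[23]=3 (border 'bab')
j=24 s[j]='a': k: 3→1; π[24]=2 (border 'ba')
j=25 s[j]='b': π[25]=3 (border 'bab')
j=26 s[j]='b': π[26]=4 (border 'babb')
j=27 s[j]='c': k: 4→1→0; π[27]=0 (border '')
j=28 s[j]='b': π[28]=1 (border 'b')
j=29 s[j]='c': k: 1→0; π[29]=0 (border '')
j=30 s[j]='b': π[30]=1 (border 'b')
j=31 s[j]='c': k: 1→0; π[31]=0 (border '')
j=32 s[j]='a': π[32]=0 (border '')
j=33 s[j]='b': π[33]=1 (border 'b')
j=34 s[j]='c': k: 1→0; π[34]=0 (border '')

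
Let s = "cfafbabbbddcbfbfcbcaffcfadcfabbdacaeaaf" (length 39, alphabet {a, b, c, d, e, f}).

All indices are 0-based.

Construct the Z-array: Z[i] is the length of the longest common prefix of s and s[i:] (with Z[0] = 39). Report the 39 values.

Z[0]=39
i=1: fresh scan; Z[1]=0
i=2: fresh scan; Z[2]=0
i=3: fresh scan; Z[3]=0
i=4: fresh scan; Z[4]=0
i=5: fresh scan; Z[5]=0
i=6: fresh scan; Z[6]=0
i=7: fresh scan; Z[7]=0
i=8: fresh scan; Z[8]=0
i=9: fresh scan; Z[9]=0
i=10: fresh scan; Z[10]=0
i=11: fresh scan; Z[11]=1 extend→box=[11,12)
i=12: fresh scan; Z[12]=0
i=13: fresh scan; Z[13]=0
i=14: fresh scan; Z[14]=0
i=15: fresh scan; Z[15]=0
i=16: fresh scan; Z[16]=1 extend→box=[16,17)
i=17: fresh scan; Z[17]=0
i=18: fresh scan; Z[18]=1 extend→box=[18,19)
i=19: fresh scan; Z[19]=0
i=20: fresh scan; Z[20]=0
i=21: fresh scan; Z[21]=0
i=22: fresh scan; Z[22]=3 extend→box=[22,25)
i=23: min(r-i=2, Z[1]=0)=0; Z[23]=0
i=24: min(r-i=1, Z[2]=0)=0; Z[24]=0
i=25: fresh scan; Z[25]=0
i=26: fresh scan; Z[26]=3 extend→box=[26,29)
i=27: min(r-i=2, Z[1]=0)=0; Z[27]=0
i=28: min(r-i=1, Z[2]=0)=0; Z[28]=0
i=29: fresh scan; Z[29]=0
i=30: fresh scan; Z[30]=0
i=31: fresh scan; Z[31]=0
i=32: fresh scan; Z[32]=0
i=33: fresh scan; Z[33]=1 extend→box=[33,34)
i=34: fresh scan; Z[34]=0
i=35: fresh scan; Z[35]=0
i=36: fresh scan; Z[36]=0
i=37: fresh scan; Z[37]=0
i=38: fresh scan; Z[38]=0

[39, 0, 0, 0, 0, 0, 0, 0, 0, 0, 0, 1, 0, 0, 0, 0, 1, 0, 1, 0, 0, 0, 3, 0, 0, 0, 3, 0, 0, 0, 0, 0, 0, 1, 0, 0, 0, 0, 0]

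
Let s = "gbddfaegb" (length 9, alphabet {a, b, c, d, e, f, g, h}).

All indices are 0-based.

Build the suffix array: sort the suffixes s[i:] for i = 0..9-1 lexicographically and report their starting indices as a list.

[5, 8, 1, 2, 3, 6, 4, 7, 0]

sorted suffixes:
  #0 SA[0]=5  'aegb'
  #1 SA[1]=8  'b'
  #2 SA[2]=1  'bddfaegb'
  #3 SA[3]=2  'ddfaegb'
  #4 SA[4]=3  'dfaegb'
  #5 SA[5]=6  'egb'
  #6 SA[6]=4  'faegb'
  #7 SA[7]=7  'gb'
  #8 SA[8]=0  'gbddfaegb'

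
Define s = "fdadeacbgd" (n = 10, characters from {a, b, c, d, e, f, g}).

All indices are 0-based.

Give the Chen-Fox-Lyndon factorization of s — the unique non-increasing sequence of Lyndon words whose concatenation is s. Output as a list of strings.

["f", "d", "ade", "acbgd"]

emit factor 1: 'f' (i=0, period=1)
emit factor 2: 'd' (i=1, period=1)
emit factor 3: 'ade' (i=2, period=3)
emit factor 4: 'acbgd' (i=5, period=5)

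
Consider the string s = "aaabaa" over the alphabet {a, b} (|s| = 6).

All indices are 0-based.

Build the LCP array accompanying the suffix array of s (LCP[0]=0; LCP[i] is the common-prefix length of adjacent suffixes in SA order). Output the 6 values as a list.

[0, 1, 2, 2, 1, 0]

rank | idx | suffix
   0 |   5 | a
   1 |   4 | aa
   2 |   0 | aaabaa
   3 |   1 | aabaa
   4 |   2 | abaa
   5 |   3 | baa

SA = [5, 4, 0, 1, 2, 3]
[i] adj suffixes → lcp
  [1] 5/4 → 1 ('a')
  [2] 4/0 → 2 ('aa')
  [3] 0/1 → 2 ('aa')
  [4] 1/2 → 1 ('a')
  [5] 2/3 → 0 ('')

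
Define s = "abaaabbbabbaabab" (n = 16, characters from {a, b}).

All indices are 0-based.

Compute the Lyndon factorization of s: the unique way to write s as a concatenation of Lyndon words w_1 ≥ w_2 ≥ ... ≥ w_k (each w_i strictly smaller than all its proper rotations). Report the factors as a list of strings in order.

emit factor 1: 'ab' (i=0, period=2)
emit factor 2: 'aaabbbabbaabab' (i=2, period=14)

["ab", "aaabbbabbaabab"]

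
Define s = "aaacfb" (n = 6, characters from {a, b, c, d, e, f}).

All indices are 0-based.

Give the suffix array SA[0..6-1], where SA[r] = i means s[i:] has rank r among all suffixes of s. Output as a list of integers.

rank→(start, suffix):
  0 → (0, 'aaacfb')
  1 → (1, 'aacfb')
  2 → (2, 'acfb')
  3 → (5, 'b')
  4 → (3, 'cfb')
  5 → (4, 'fb')

[0, 1, 2, 5, 3, 4]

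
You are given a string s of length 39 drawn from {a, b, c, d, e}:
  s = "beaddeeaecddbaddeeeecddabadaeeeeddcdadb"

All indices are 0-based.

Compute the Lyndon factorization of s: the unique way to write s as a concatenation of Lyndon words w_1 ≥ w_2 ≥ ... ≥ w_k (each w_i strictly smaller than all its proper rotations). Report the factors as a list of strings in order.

["be", "addeeaecddbaddeeeecdd", "abadaeeeeddcdadb"]

emit factor 1: 'be' (i=0, period=2)
emit factor 2: 'addeeaecddbaddeeeecdd' (i=2, period=21)
emit factor 3: 'abadaeeeeddcdadb' (i=23, period=16)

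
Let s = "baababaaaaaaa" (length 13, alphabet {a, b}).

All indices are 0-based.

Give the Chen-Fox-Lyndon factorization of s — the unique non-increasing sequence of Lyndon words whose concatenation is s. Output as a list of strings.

emit factor 1: 'b' (i=0, period=1)
emit factor 2: 'aabab' (i=1, period=5)
emit factor 3: 'a' (i=6, period=1)
emit factor 4: 'a' (i=7, period=1)
emit factor 5: 'a' (i=8, period=1)
emit factor 6: 'a' (i=9, period=1)
emit factor 7: 'a' (i=10, period=1)
emit factor 8: 'a' (i=11, period=1)
emit factor 9: 'a' (i=12, period=1)

["b", "aabab", "a", "a", "a", "a", "a", "a", "a"]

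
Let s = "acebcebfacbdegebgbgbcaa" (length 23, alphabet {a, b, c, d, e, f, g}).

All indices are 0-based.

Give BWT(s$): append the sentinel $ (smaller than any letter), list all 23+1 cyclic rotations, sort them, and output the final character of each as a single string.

aacf$gecegebaabbccgdbbbe

rank  rotation                  last
    0  $acebcebfacbdegebgbgbcaa  a
    1  a$acebcebfacbdegebgbgbca  a
    2  aa$acebcebfacbdegebgbgbc  c
    3  acbdegebgbgbcaa$acebcebf  f
    4  acebcebfacbdegebgbgbcaa$  $
    5  bcaa$acebcebfacbdegebgbg  g
    6  bcebfacbdegebgbgbcaa$ace  e
    7  bdegebgbgbcaa$acebcebfac  c
    8  bfacbdegebgbgbcaa$acebce  e
    9  bgbcaa$acebcebfacbdegebg  g
   10  bgbgbcaa$acebcebfacbdege  e
   11  caa$acebcebfacbdegebgbgb  b
   12  cbdegebgbgbcaa$acebcebfa  a
   13  cebcebfacbdegebgbgbcaa$a  a
   14  cebfacbdegebgbgbcaa$aceb  b
   15  degebgbgbcaa$acebcebfacb  b
   16  ebcebfacbdegebgbgbcaa$ac  c
   17  ebfacbdegebgbgbcaa$acebc  c
   18  ebgbgbcaa$acebcebfacbdeg  g
   19  egebgbgbcaa$acebcebfacbd  d
   20  facbdegebgbgbcaa$acebceb  b
   21  gbcaa$acebcebfacbdegebgb  b
   22  gbgbcaa$acebcebfacbdegeb  b
   23  gebgbgbcaa$acebcebfacbde  e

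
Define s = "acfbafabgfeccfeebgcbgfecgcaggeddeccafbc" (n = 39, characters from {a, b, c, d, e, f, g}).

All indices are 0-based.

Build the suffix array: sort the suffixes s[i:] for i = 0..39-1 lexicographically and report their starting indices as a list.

[6, 0, 4, 35, 26, 3, 37, 16, 7, 19, 38, 34, 25, 18, 33, 11, 1, 12, 23, 30, 31, 15, 32, 10, 22, 29, 14, 5, 2, 36, 9, 21, 13, 24, 17, 28, 8, 20, 27]

rank | idx | suffix
   0 |   6 | abgfeccfeebgcbgfecgcaggeddeccafbc
   1 |   0 | acfbafabgfeccfeebgcbgfecgcaggeddeccafbc
   2 |   4 | afabgfeccfeebgcbgfecgcaggeddeccafbc
   3 |  35 | afbc
   4 |  26 | aggeddeccafbc
   5 |   3 | bafabgfeccfeebgcbgfecgcaggeddeccafbc
   6 |  37 | bc
   7 |  16 | bgcbgfecgcaggeddeccafbc
   8 |   7 | bgfeccfeebgcbgfecgcaggeddeccafbc
   9 |  19 | bgfecgcaggeddeccafbc
  10 |  38 | c
  11 |  34 | cafbc
  12 |  25 | caggeddeccafbc
  13 |  18 | cbgfecgcaggeddeccafbc
  14 |  33 | ccafbc
  15 |  11 | ccfeebgcbgfecgcaggeddeccafbc
  16 |   1 | cfbafabgfeccfeebgcbgfecgcaggeddeccafbc
  17 |  12 | cfeebgcbgfecgcaggeddeccafbc
  18 |  23 | cgcaggeddeccafbc
  19 |  30 | ddeccafbc
  20 |  31 | deccafbc
  21 |  15 | ebgcbgfecgcaggeddeccafbc
  22 |  32 | eccafbc
  23 |  10 | eccfeebgcbgfecgcaggeddeccafbc
  24 |  22 | ecgcaggeddeccafbc
  25 |  29 | eddeccafbc
  26 |  14 | eebgcbgfecgcaggeddeccafbc
  27 |   5 | fabgfeccfeebgcbgfecgcaggeddeccafbc
  28 |   2 | fbafabgfeccfeebgcbgfecgcaggeddeccafbc
  29 |  36 | fbc
  30 |   9 | feccfeebgcbgfecgcaggeddeccafbc
  31 |  21 | fecgcaggeddeccafbc
  32 |  13 | feebgcbgfecgcaggeddeccafbc
  33 |  24 | gcaggeddeccafbc
  34 |  17 | gcbgfecgcaggeddeccafbc
  35 |  28 | geddeccafbc
  36 |   8 | gfeccfeebgcbgfecgcaggeddeccafbc
  37 |  20 | gfecgcaggeddeccafbc
  38 |  27 | ggeddeccafbc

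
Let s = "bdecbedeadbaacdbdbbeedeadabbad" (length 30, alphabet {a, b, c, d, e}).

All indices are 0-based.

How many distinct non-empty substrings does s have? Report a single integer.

rank | idx | suffix
   0 |  11 | aacdbdbbeedeadabbad
   1 |  25 | abbad
   2 |  12 | acdbdbbeedeadabbad
   3 |  28 | ad
   4 |  23 | adabbad
   5 |   8 | adbaacdbdbbeedeadabbad
   6 |  10 | baacdbdbbeedeadabbad
   7 |  27 | bad
   8 |  26 | bbad
   9 |  17 | bbeedeadabbad
  10 |  15 | bdbbeedeadabbad
  11 |   0 | bdecbedeadbaacdbdbbeedeadabbad
  12 |   4 | bedeadbaacdbdbbeedeadabbad
  13 |  18 | beedeadabbad
  14 |   3 | cbedeadbaacdbdbbeedeadabbad
  15 |  13 | cdbdbbeedeadabbad
  16 |  29 | d
  17 |  24 | dabbad
  18 |   9 | dbaacdbdbbeedeadabbad
  19 |  16 | dbbeedeadabbad
  20 |  14 | dbdbbeedeadabbad
  21 |  21 | deadabbad
  22 |   6 | deadbaacdbdbbeedeadabbad
  23 |   1 | decbedeadbaacdbdbbeedeadabbad
  24 |  22 | eadabbad
  25 |   7 | eadbaacdbdbbeedeadabbad
  26 |   2 | ecbedeadbaacdbdbbeedeadabbad
  27 |  20 | edeadabbad
  28 |   5 | edeadbaacdbdbbeedeadabbad
  29 |  19 | eedeadabbad

SA = [11, 25, 12, 28, 23, 8, 10, 27, 26, 17, 15, 0, 4, 18, 3, 13, 29, 24, 9, 16, 14, 21, 6, 1, 22, 7, 2, 20, 5, 19]
rank  pair      lcp
   1  s[11:],s[25:]  1  'a'
   2  s[25:],s[12:]  1  'a'
   3  s[12:],s[28:]  1  'a'
   4  s[28:],s[23:]  2  'ad'
   5  s[23:],s[8:]  2  'ad'
   6  s[8:],s[10:]  0  ''
   7  s[10:],s[27:]  2  'ba'
   8  s[27:],s[26:]  1  'b'
   9  s[26:],s[17:]  2  'bb'
  10  s[17:],s[15:]  1  'b'
  11  s[15:],s[0:]  2  'bd'
  12  s[0:],s[4:]  1  'b'
  13  s[4:],s[18:]  2  'be'
  14  s[18:],s[3:]  0  ''
  15  s[3:],s[13:]  1  'c'
  16  s[13:],s[29:]  0  ''
  17  s[29:],s[24:]  1  'd'
  18  s[24:],s[9:]  1  'd'
  19  s[9:],s[16:]  2  'db'
  20  s[16:],s[14:]  2  'db'
  21  s[14:],s[21:]  1  'd'
  22  s[21:],s[6:]  4  'dead'
  23  s[6:],s[1:]  2  'de'
  24  s[1:],s[22:]  0  ''
  25  s[22:],s[7:]  3  'ead'
  26  s[7:],s[2:]  1  'e'
  27  s[2:],s[20:]  1  'e'
  28  s[20:],s[5:]  5  'edead'
  29  s[5:],s[19:]  1  'e'

n(n+1)/2 = 30·31/2 = 465
Σ LCP = 0 + 1 + 1 + 1 + 2 + 2 + 0 + 2 + 1 + 2 + 1 + 2 + 1 + 2 + 0 + 1 + 0 + 1 + 1 + 2 + 2 + 1 + 4 + 2 + 0 + 3 + 1 + 1 + 5 + 1 = 43
distinct = 465 − 43 = 422

422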